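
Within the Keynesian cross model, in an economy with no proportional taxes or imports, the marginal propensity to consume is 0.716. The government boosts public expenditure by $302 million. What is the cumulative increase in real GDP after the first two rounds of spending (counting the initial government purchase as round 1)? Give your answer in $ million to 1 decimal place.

$518.2 million

Round 1 adds ΔG = $302 million; each later round is MPC = 0.716 times the previous.
After 2 rounds: 302 + 216.232 = ΔG·(1 − c^2)/(1 − c) = 302 × (1 − 0.512656)/0.284 ≈ $518.2 million.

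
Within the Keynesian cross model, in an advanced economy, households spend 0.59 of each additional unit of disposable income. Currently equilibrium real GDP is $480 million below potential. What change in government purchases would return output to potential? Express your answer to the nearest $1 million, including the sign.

+$197 million

Spending multiplier = 1/(1 − MPC) = 1/(1 − 0.59) = 1/0.41 ≈ 2.439.
Need ΔY = +$480 million, so ΔG = ΔY/k = (+$480 million) × 0.41 ≈ +$197 million.
The government should increase government purchases by $197 million.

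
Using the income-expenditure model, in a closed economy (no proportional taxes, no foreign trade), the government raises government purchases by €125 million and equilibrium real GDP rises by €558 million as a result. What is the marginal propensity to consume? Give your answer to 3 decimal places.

0.776

Implied spending multiplier k = ΔY/ΔG = 558/125 = 4.464.
Since k = 1/(1 − MPC), MPC = 1 − 1/k = 1 − ΔG/ΔY = 1 − 125/558 ≈ 0.776.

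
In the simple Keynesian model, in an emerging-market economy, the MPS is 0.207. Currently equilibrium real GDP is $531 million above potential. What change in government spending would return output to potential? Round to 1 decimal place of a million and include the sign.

MPC = 1 − MPS = 1 − 0.207 = 0.793.
Spending multiplier = 1/(1 − MPC) = 1/(1 − 0.793) = 1/0.207 ≈ 4.831.
Need ΔY = −$531 million, so ΔG = ΔY/k = (−$531 million) × 0.207 ≈ −$109.9 million.
The government should cut government spending by $109.9 million.

−$109.9 million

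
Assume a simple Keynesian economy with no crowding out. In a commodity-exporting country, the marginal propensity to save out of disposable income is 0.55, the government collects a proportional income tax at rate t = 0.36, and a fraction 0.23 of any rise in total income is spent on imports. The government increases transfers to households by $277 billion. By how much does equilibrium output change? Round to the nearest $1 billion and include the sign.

MPC = 1 − MPS = 1 − 0.55 = 0.45.
The transfer change shifts disposable income by +$277 billion, so first-round consumption changes by c·ΔTR = 0.45 × (+$277 billion) = +$124.65 billion.
Expenditure multiplier = 1/(1 − c(1−t) + m) = 1/(1 − 0.45×0.64 + 0.23) = 1/0.942 ≈ 1.062.
The transfer multiplier is c × k ≈ 0.478, so ΔY = k × (c·ΔTR) = (+$124.65 billion) / 0.942 ≈ +$132 billion.

+$132 billion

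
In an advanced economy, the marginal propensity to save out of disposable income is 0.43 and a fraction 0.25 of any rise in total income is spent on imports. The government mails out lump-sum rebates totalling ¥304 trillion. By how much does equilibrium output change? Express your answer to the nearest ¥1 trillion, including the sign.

+¥255 trillion

MPC = 1 − MPS = 1 − 0.43 = 0.57.
A lump-sum tax change of −¥304 trillion shifts disposable income by +¥304 trillion; first-round consumption changes by −c × ΔT = −0.57 × (−¥304 trillion) = +¥173.28 trillion.
Expenditure multiplier = 1/(1 − c + m) = 1/(1 − 0.57 + 0.25) = 1/0.68 ≈ 1.471.
The tax multiplier is −c × k ≈ −0.838, so ΔY = k × (−c·ΔT) = (+¥173.28 trillion) / 0.68 ≈ +¥255 trillion.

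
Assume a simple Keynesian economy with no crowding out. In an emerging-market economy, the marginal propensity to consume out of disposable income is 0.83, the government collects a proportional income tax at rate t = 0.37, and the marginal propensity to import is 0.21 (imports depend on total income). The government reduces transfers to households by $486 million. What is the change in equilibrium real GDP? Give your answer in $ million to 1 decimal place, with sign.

−$587.1 million

The transfer change shifts disposable income by −$486 million, so first-round consumption changes by c·ΔTR = 0.83 × (−$486 million) = −$403.38 million.
Expenditure multiplier = 1/(1 − c(1−t) + m) = 1/(1 − 0.83×0.63 + 0.21) = 1/0.6871 ≈ 1.455.
The transfer multiplier is c × k ≈ 1.208, so ΔY = k × (c·ΔTR) = (−$403.38 million) / 0.6871 ≈ −$587.1 million.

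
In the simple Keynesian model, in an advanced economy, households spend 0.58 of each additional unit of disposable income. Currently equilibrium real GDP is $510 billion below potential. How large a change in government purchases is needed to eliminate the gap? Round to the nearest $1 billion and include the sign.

+$214 billion

Spending multiplier = 1/(1 − MPC) = 1/(1 − 0.58) = 1/0.42 ≈ 2.381.
Need ΔY = +$510 billion, so ΔG = ΔY/k = (+$510 billion) × 0.42 ≈ +$214 billion.
The government should increase government purchases by $214 billion.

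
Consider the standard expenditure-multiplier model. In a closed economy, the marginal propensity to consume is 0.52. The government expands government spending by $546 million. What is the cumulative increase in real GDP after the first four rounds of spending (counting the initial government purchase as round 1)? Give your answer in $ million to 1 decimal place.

Round 1 adds ΔG = $546 million; each later round is MPC = 0.52 times the previous.
After 4 rounds: 546 + 283.92 + 147.6384 + 76.771968 = ΔG·(1 − c^4)/(1 − c) = 546 × (1 − 0.07311616)/0.48 ≈ $1,054.3 million.

$1,054.3 million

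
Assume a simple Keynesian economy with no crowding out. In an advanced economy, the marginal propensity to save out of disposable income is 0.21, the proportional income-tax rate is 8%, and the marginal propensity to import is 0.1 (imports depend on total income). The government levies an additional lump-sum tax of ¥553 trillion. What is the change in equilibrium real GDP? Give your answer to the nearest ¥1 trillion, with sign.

−¥1,171 trillion

MPC = 1 − MPS = 1 − 0.21 = 0.79.
A lump-sum tax change of +¥553 trillion shifts disposable income by −¥553 trillion; first-round consumption changes by −c × ΔT = −0.79 × (+¥553 trillion) = −¥436.87 trillion.
Expenditure multiplier = 1/(1 − c(1−t) + m) = 1/(1 − 0.79×0.92 + 0.1) = 1/0.3732 ≈ 2.68.
The tax multiplier is −c × k ≈ −2.117, so ΔY = k × (−c·ΔT) = (−¥436.87 trillion) / 0.3732 ≈ −¥1,171 trillion.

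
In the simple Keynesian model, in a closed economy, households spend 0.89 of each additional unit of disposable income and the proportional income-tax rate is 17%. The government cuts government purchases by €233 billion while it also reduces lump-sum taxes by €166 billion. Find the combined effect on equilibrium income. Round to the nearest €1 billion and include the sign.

Expenditure multiplier = 1/(1 − c(1−t)) = 1/(1 − 0.89×0.83) = 1/0.2613 ≈ 3.827.
ΔG contributes k·ΔG = (−€233 billion) / 0.2613 ≈ −€891.7 billion.
ΔT of −€166 billion changes first-round spending by −c·ΔT = +€147.74 billion, contributing k·(−c·ΔT) = (+€147.74 billion) / 0.2613 ≈ +€565.4 billion.
Net ΔY = k(ΔG − c·ΔT) = (−€85.26 billion) / 0.2613 ≈ −€326 billion.

−€326 billion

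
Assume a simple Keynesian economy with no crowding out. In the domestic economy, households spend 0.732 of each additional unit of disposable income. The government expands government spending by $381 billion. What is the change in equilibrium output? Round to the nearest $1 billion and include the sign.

Expenditure multiplier = 1/(1 − MPC) = 1/(1 − 0.732) = 1/0.268 ≈ 3.731.
ΔY = k × ΔG = (+$381 billion) / 0.268 ≈ +$1,422 billion.

+$1,422 billion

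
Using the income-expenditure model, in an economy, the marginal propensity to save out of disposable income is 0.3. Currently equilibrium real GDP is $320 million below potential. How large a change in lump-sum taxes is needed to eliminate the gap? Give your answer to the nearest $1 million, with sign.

−$137 million

MPC = 1 − MPS = 1 − 0.3 = 0.7.
Spending multiplier = 1/(1 − MPC) = 1/(1 − 0.7) = 1/0.3 ≈ 3.333.
Tax multiplier = −c·k = −0.7/0.3 ≈ −2.333. Need ΔY = +$320 million, so ΔT = ΔY/(−c·k) = −(+$320 million) × 0.3 / 0.7 ≈ −$137 million.
The government should cut lump-sum taxes by $137 million.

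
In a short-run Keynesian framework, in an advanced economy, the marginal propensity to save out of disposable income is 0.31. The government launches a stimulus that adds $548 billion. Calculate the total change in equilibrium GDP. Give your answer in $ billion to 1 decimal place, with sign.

+$1,767.7 billion

MPC = 1 − MPS = 1 − 0.31 = 0.69.
Spending multiplier = 1/(1 − MPC) = 1/(1 − 0.69) = 1/0.31 ≈ 3.226.
ΔY = k × ΔG = (+$548 billion) / 0.31 ≈ +$1,767.7 billion.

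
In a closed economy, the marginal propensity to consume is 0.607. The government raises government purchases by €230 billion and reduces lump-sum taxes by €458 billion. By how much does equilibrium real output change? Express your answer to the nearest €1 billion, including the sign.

+€1,293 billion

Expenditure multiplier = 1/(1 − MPC) = 1/(1 − 0.607) = 1/0.393 ≈ 2.545.
ΔG contributes k·ΔG = (+€230 billion) / 0.393 ≈ +€585.2 billion.
ΔT of −€458 billion changes first-round spending by −c·ΔT = +€278.006 billion, contributing k·(−c·ΔT) = (+€278.006 billion) / 0.393 ≈ +€707.4 billion.
Net ΔY = k(ΔG − c·ΔT) = (+€508.006 billion) / 0.393 ≈ +€1,293 billion.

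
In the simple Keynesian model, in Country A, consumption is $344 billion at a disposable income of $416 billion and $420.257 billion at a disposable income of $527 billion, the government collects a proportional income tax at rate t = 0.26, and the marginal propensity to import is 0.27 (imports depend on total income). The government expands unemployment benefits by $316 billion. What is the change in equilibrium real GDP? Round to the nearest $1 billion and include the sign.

MPC = ΔC/ΔYd = (420.257 − 344)/(527 − 416) = 76.257/111 = 0.687.
The transfer change shifts disposable income by +$316 billion, so first-round consumption changes by c·ΔTR = 0.687 × (+$316 billion) = +$217.092 billion.
Expenditure multiplier = 1/(1 − c(1−t) + m) = 1/(1 − 0.687×0.74 + 0.27) = 1/0.76162 ≈ 1.313.
The transfer multiplier is c × k ≈ 0.902, so ΔY = k × (c·ΔTR) = (+$217.092 billion) / 0.76162 ≈ +$285 billion.

+$285 billion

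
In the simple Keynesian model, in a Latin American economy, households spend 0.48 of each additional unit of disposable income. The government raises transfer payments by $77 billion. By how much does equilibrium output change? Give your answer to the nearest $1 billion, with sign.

The transfer change shifts disposable income by +$77 billion, so first-round consumption changes by c·ΔTR = 0.48 × (+$77 billion) = +$36.96 billion.
Expenditure multiplier = 1/(1 − MPC) = 1/(1 − 0.48) = 1/0.52 ≈ 1.923.
The transfer multiplier is c × k ≈ 0.923, so ΔY = k × (c·ΔTR) = (+$36.96 billion) / 0.52 ≈ +$71 billion.

+$71 billion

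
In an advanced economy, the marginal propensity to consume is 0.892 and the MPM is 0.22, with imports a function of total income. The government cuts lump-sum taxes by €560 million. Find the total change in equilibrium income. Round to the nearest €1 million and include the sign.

A lump-sum tax change of −€560 million shifts disposable income by +€560 million; first-round consumption changes by −c × ΔT = −0.892 × (−€560 million) = +€499.52 million.
Expenditure multiplier = 1/(1 − c + m) = 1/(1 − 0.892 + 0.22) = 1/0.328 ≈ 3.049.
The tax multiplier is −c × k ≈ −2.72, so ΔY = k × (−c·ΔT) = (+€499.52 million) / 0.328 ≈ +€1,523 million.

+€1,523 million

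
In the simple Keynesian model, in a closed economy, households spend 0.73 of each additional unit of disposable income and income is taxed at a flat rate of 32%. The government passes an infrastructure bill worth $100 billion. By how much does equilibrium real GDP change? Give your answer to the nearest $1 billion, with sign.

Spending multiplier = 1/(1 − c(1−t)) = 1/(1 − 0.73×0.68) = 1/0.5036 ≈ 1.986.
ΔY = k × ΔG = (+$100 billion) / 0.5036 ≈ +$199 billion.

+$199 billion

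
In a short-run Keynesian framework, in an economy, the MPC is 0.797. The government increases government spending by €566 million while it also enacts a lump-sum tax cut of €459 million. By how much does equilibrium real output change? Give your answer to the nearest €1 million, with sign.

Expenditure multiplier = 1/(1 − MPC) = 1/(1 − 0.797) = 1/0.203 ≈ 4.926.
ΔG contributes k·ΔG = (+€566 million) / 0.203 ≈ +€2,788.2 million.
ΔT of −€459 million changes first-round spending by −c·ΔT = +€365.823 million, contributing k·(−c·ΔT) = (+€365.823 million) / 0.203 ≈ +€1,802.1 million.
Net ΔY = k(ΔG − c·ΔT) = (+€931.823 million) / 0.203 ≈ +€4,590 million.

+€4,590 million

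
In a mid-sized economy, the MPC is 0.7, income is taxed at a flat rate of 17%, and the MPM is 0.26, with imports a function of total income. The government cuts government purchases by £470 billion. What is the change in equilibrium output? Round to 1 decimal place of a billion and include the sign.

−£692.2 billion

Expenditure multiplier = 1/(1 − c(1−t) + m) = 1/(1 − 0.7×0.83 + 0.26) = 1/0.679 ≈ 1.473.
ΔY = k × ΔG = (−£470 billion) / 0.679 ≈ −£692.2 billion.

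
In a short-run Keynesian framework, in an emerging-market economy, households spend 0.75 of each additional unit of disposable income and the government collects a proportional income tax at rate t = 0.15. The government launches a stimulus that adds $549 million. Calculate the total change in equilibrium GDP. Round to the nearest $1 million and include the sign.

+$1,514 million

Spending multiplier = 1/(1 − c(1−t)) = 1/(1 − 0.75×0.85) = 1/0.3625 ≈ 2.759.
ΔY = k × ΔG = (+$549 million) / 0.3625 ≈ +$1,514 million.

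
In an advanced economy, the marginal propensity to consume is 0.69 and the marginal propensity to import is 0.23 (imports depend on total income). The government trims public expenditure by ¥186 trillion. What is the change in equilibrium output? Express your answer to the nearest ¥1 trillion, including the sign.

−¥344 trillion

Spending multiplier = 1/(1 − c + m) = 1/(1 − 0.69 + 0.23) = 1/0.54 ≈ 1.852.
ΔY = k × ΔG = (−¥186 trillion) / 0.54 ≈ −¥344 trillion.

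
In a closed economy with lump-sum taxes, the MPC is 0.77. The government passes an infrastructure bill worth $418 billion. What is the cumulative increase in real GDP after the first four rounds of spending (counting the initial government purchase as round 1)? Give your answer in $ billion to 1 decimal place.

Round 1 adds ΔG = $418 billion; each later round is MPC = 0.77 times the previous.
After 4 rounds: 418 + 321.86 + 247.8322 + 190.830794 = ΔG·(1 − c^4)/(1 − c) = 418 × (1 − 0.35153041)/0.23 ≈ $1,178.5 billion.

$1,178.5 billion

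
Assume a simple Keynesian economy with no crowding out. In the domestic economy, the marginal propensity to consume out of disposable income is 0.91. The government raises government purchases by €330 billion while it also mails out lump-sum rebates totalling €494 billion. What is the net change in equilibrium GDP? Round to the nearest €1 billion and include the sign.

Expenditure multiplier = 1/(1 − MPC) = 1/(1 − 0.91) = 1/0.09 ≈ 11.111.
ΔG contributes k·ΔG = (+€330 billion) / 0.09 ≈ +€3,666.7 billion.
ΔT of −€494 billion changes first-round spending by −c·ΔT = +€449.54 billion, contributing k·(−c·ΔT) = (+€449.54 billion) / 0.09 ≈ +€4,994.9 billion.
Net ΔY = k(ΔG − c·ΔT) = (+€779.54 billion) / 0.09 ≈ +€8,662 billion.

+€8,662 billion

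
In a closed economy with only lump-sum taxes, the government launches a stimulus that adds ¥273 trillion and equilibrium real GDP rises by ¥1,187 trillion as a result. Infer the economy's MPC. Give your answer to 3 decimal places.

0.770

Implied spending multiplier k = ΔY/ΔG = 1,187/273 ≈ 4.348.
Since k = 1/(1 − MPC), MPC = 1 − 1/k = 1 − ΔG/ΔY = 1 − 273/1,187 ≈ 0.770.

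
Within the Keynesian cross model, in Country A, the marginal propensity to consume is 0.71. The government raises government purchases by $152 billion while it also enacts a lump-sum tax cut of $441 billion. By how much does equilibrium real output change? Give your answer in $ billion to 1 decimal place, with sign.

+$1,603.8 billion

Expenditure multiplier = 1/(1 − MPC) = 1/(1 − 0.71) = 1/0.29 ≈ 3.448.
ΔG contributes k·ΔG = (+$152 billion) / 0.29 ≈ +$524.1 billion.
ΔT of −$441 billion changes first-round spending by −c·ΔT = +$313.11 billion, contributing k·(−c·ΔT) = (+$313.11 billion) / 0.29 ≈ +$1,079.7 billion.
Net ΔY = k(ΔG − c·ΔT) = (+$465.11 billion) / 0.29 ≈ +$1,603.8 billion.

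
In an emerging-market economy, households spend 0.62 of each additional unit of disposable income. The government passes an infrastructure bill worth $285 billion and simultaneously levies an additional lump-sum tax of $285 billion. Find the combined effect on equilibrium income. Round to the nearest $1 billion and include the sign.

Expenditure multiplier = 1/(1 − MPC) = 1/(1 − 0.62) = 1/0.38 ≈ 2.632.
ΔG contributes k·ΔG = (+$285 billion) / 0.38 = +$750 billion.
ΔT of +$285 billion changes first-round spending by −c·ΔT = −$176.7 billion, contributing k·(−c·ΔT) = (−$176.7 billion) / 0.38 = −$465 billion.
With ΔG = ΔT and no other leakages, the balanced-budget multiplier is 1, so ΔY = ΔG = +$285 billion.

+$285 billion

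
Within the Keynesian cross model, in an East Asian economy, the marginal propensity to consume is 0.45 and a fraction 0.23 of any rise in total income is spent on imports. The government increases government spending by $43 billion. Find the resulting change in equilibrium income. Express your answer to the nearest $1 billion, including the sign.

Government-spending multiplier = 1/(1 − c + m) = 1/(1 − 0.45 + 0.23) = 1/0.78 ≈ 1.282.
ΔY = k × ΔG = (+$43 billion) / 0.78 ≈ +$55 billion.

+$55 billion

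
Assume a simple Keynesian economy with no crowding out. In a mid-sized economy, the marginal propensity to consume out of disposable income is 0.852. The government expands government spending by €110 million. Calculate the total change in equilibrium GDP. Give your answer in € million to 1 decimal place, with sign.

Spending multiplier = 1/(1 − MPC) = 1/(1 − 0.852) = 1/0.148 ≈ 6.757.
ΔY = k × ΔG = (+€110 million) / 0.148 ≈ +€743.2 million.

+€743.2 million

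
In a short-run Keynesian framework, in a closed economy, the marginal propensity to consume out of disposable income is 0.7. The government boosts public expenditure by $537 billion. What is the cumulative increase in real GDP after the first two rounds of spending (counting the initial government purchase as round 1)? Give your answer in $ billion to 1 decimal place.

$912.9 billion

Round 1 adds ΔG = $537 billion; each later round is MPC = 0.7 times the previous.
After 2 rounds: 537 + 375.9 = ΔG·(1 − c^2)/(1 − c) = 537 × (1 − 0.49)/0.3 = $912.9 billion.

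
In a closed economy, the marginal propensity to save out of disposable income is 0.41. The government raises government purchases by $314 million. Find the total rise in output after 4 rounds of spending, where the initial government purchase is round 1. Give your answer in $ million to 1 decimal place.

MPC = 1 − MPS = 1 − 0.41 = 0.59.
Round 1 adds ΔG = $314 million; each later round is MPC = 0.59 times the previous.
After 4 rounds: 314 + 185.26 + 109.3034 + 64.489006 = ΔG·(1 − c^4)/(1 − c) = 314 × (1 − 0.12117361)/0.41 ≈ $673.1 million.

$673.1 million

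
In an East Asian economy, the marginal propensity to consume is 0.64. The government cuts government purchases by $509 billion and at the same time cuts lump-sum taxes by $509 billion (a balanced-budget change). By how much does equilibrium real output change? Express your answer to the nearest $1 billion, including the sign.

−$509 billion

Expenditure multiplier = 1/(1 − MPC) = 1/(1 − 0.64) = 1/0.36 ≈ 2.778.
ΔG contributes k·ΔG = (−$509 billion) / 0.36 ≈ −$1,413.9 billion.
ΔT of −$509 billion changes first-round spending by −c·ΔT = +$325.76 billion, contributing k·(−c·ΔT) = (+$325.76 billion) / 0.36 ≈ +$904.9 billion.
With ΔG = ΔT and no other leakages, the balanced-budget multiplier is 1, so ΔY = ΔG = −$509 billion.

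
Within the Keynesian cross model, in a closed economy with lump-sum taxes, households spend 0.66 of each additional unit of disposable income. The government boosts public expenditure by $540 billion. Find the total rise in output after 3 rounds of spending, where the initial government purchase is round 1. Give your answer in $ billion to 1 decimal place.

Round 1 adds ΔG = $540 billion; each later round is MPC = 0.66 times the previous.
After 3 rounds: 540 + 356.4 + 235.224 = ΔG·(1 − c^3)/(1 − c) = 540 × (1 − 0.287496)/0.34 ≈ $1,131.6 billion.

$1,131.6 billion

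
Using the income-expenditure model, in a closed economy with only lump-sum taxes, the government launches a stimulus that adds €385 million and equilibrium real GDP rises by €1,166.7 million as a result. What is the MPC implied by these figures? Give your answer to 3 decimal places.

Implied spending multiplier k = ΔY/ΔG = 1,166.7/385 ≈ 3.0304.
Since k = 1/(1 − MPC), MPC = 1 − 1/k = 1 − ΔG/ΔY = 1 − 385/1,166.7 ≈ 0.670.

0.670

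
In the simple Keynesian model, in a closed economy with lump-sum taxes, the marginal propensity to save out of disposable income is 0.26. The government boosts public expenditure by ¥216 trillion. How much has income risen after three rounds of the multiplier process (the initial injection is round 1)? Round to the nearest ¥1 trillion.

¥494 trillion

MPC = 1 − MPS = 1 − 0.26 = 0.74.
Round 1 adds ΔG = ¥216 trillion; each later round is MPC = 0.74 times the previous.
After 3 rounds: 216 + 159.84 + 118.2816 = ΔG·(1 − c^3)/(1 − c) = 216 × (1 − 0.405224)/0.26 ≈ ¥494 trillion.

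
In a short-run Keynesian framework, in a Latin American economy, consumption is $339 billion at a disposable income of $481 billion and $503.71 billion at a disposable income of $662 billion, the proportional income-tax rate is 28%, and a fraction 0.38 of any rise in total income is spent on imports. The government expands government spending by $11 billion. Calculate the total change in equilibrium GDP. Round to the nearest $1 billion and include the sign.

+$15 billion

MPC = ΔC/ΔYd = (503.71 − 339)/(662 − 481) = 164.71/181 = 0.91.
Spending multiplier = 1/(1 − c(1−t) + m) = 1/(1 − 0.91×0.72 + 0.38) = 1/0.7248 ≈ 1.38.
ΔY = k × ΔG = (+$11 billion) / 0.7248 ≈ +$15 billion.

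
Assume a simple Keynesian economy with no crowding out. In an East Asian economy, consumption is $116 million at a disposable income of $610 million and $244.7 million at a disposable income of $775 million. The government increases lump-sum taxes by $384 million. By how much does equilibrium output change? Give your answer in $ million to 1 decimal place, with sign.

MPC = ΔC/ΔYd = (244.7 − 116)/(775 − 610) = 128.7/165 = 0.78.
A lump-sum tax change of +$384 million shifts disposable income by −$384 million; first-round consumption changes by −c × ΔT = −0.78 × (+$384 million) = −$299.52 million.
Expenditure multiplier = 1/(1 − MPC) = 1/(1 − 0.78) = 1/0.22 ≈ 4.545.
The tax multiplier is −c × k ≈ −3.545, so ΔY = k × (−c·ΔT) = (−$299.52 million) / 0.22 ≈ −$1,361.5 million.

−$1,361.5 million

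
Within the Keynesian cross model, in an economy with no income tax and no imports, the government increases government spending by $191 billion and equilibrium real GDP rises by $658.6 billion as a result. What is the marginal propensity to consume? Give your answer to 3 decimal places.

0.710

Implied spending multiplier k = ΔY/ΔG = 658.6/191 ≈ 3.4482.
Since k = 1/(1 − MPC), MPC = 1 − 1/k = 1 − ΔG/ΔY = 1 − 191/658.6 ≈ 0.710.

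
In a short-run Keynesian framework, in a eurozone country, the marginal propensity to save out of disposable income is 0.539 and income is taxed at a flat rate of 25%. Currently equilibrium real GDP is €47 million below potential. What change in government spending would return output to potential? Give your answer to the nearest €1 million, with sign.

+€31 million

MPC = 1 − MPS = 1 − 0.539 = 0.461.
Spending multiplier = 1/(1 − c(1−t)) = 1/(1 − 0.461×0.75) = 1/0.65425 ≈ 1.528.
Need ΔY = +€47 million, so ΔG = ΔY/k = (+€47 million) × 0.65425 ≈ +€31 million.
The government should increase government spending by €31 million.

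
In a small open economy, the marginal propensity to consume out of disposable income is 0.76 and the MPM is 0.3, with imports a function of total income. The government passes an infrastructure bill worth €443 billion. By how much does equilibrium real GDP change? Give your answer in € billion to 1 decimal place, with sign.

+€820.4 billion

Expenditure multiplier = 1/(1 − c + m) = 1/(1 − 0.76 + 0.3) = 1/0.54 ≈ 1.852.
ΔY = k × ΔG = (+€443 billion) / 0.54 ≈ +€820.4 billion.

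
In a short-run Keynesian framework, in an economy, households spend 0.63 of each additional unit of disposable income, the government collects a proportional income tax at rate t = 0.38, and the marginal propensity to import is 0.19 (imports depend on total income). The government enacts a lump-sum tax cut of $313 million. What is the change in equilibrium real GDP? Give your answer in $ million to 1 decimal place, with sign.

+$246.7 million

A lump-sum tax change of −$313 million shifts disposable income by +$313 million; first-round consumption changes by −c × ΔT = −0.63 × (−$313 million) = +$197.19 million.
Expenditure multiplier = 1/(1 − c(1−t) + m) = 1/(1 − 0.63×0.62 + 0.19) = 1/0.7994 ≈ 1.251.
The tax multiplier is −c × k ≈ −0.788, so ΔY = k × (−c·ΔT) = (+$197.19 million) / 0.7994 ≈ +$246.7 million.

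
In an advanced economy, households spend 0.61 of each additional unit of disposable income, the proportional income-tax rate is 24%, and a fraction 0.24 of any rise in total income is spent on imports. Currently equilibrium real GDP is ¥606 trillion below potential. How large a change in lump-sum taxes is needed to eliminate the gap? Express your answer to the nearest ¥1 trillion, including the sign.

−¥771 trillion

Spending multiplier = 1/(1 − c(1−t) + m) = 1/(1 − 0.61×0.76 + 0.24) = 1/0.7764 ≈ 1.288.
Tax multiplier = −c·k = −0.61/0.7764 ≈ −0.786. Need ΔY = +¥606 trillion, so ΔT = ΔY/(−c·k) = −(+¥606 trillion) × 0.7764 / 0.61 ≈ −¥771 trillion.
The government should cut lump-sum taxes by ¥771 trillion.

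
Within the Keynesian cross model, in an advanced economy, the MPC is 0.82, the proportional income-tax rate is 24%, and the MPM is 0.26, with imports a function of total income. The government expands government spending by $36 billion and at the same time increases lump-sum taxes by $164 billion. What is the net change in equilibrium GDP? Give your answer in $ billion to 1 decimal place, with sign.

−$154.6 billion

Expenditure multiplier = 1/(1 − c(1−t) + m) = 1/(1 − 0.82×0.76 + 0.26) = 1/0.6368 ≈ 1.57.
ΔG contributes k·ΔG = (+$36 billion) / 0.6368 ≈ +$56.5 billion.
ΔT of +$164 billion changes first-round spending by −c·ΔT = −$134.48 billion, contributing k·(−c·ΔT) = (−$134.48 billion) / 0.6368 ≈ −$211.2 billion.
Net ΔY = k(ΔG − c·ΔT) = (−$98.48 billion) / 0.6368 ≈ −$154.6 billion.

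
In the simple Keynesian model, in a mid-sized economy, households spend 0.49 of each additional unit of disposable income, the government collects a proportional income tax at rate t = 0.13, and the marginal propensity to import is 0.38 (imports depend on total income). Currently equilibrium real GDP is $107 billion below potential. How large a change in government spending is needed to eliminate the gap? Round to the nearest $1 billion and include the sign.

Spending multiplier = 1/(1 − c(1−t) + m) = 1/(1 − 0.49×0.87 + 0.38) = 1/0.9537 ≈ 1.049.
Need ΔY = +$107 billion, so ΔG = ΔY/k = (+$107 billion) × 0.9537 ≈ +$102 billion.
The government should increase government spending by $102 billion.

+$102 billion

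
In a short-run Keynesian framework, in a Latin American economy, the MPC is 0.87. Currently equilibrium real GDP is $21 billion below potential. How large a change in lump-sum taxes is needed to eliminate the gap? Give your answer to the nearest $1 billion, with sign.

Spending multiplier = 1/(1 − MPC) = 1/(1 − 0.87) = 1/0.13 ≈ 7.692.
Tax multiplier = −c·k = −0.87/0.13 ≈ −6.692. Need ΔY = +$21 billion, so ΔT = ΔY/(−c·k) = −(+$21 billion) × 0.13 / 0.87 ≈ −$3 billion.
The government should cut lump-sum taxes by $3 billion.

−$3 billion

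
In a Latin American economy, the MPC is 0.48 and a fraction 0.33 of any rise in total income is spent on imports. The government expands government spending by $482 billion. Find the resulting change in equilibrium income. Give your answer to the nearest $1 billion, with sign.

Government-spending multiplier = 1/(1 − c + m) = 1/(1 − 0.48 + 0.33) = 1/0.85 ≈ 1.176.
ΔY = k × ΔG = (+$482 billion) / 0.85 ≈ +$567 billion.

+$567 billion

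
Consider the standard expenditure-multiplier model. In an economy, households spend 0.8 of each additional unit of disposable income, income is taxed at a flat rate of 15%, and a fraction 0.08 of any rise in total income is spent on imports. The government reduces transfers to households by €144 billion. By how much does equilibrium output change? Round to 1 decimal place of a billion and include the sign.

−€288.0 billion

The transfer change shifts disposable income by −€144 billion, so first-round consumption changes by c·ΔTR = 0.8 × (−€144 billion) = −€115.2 billion.
Expenditure multiplier = 1/(1 − c(1−t) + m) = 1/(1 − 0.8×0.85 + 0.08) = 1/0.4 = 2.5.
The transfer multiplier is c × k = 2, so ΔY = k × (c·ΔTR) = (−€115.2 billion) / 0.4 = −€288 billion.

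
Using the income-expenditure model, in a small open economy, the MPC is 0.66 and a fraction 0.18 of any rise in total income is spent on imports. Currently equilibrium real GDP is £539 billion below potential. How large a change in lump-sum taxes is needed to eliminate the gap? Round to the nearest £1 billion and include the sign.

Spending multiplier = 1/(1 − c + m) = 1/(1 − 0.66 + 0.18) = 1/0.52 ≈ 1.923.
Tax multiplier = −c·k = −0.66/0.52 ≈ −1.269. Need ΔY = +£539 billion, so ΔT = ΔY/(−c·k) = −(+£539 billion) × 0.52 / 0.66 ≈ −£425 billion.
The government should cut lump-sum taxes by £425 billion.

−£425 billion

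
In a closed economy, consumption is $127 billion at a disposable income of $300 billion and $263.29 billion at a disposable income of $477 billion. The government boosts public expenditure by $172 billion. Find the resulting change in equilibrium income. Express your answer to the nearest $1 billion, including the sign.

+$748 billion

MPC = ΔC/ΔYd = (263.29 − 127)/(477 − 300) = 136.29/177 = 0.77.
Expenditure multiplier = 1/(1 − MPC) = 1/(1 − 0.77) = 1/0.23 ≈ 4.348.
ΔY = k × ΔG = (+$172 billion) / 0.23 ≈ +$748 billion.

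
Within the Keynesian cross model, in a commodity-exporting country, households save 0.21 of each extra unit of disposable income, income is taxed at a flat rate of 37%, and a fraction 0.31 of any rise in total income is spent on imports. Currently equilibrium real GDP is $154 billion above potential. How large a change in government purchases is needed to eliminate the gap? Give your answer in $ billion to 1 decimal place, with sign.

−$125.1 billion

MPC = 1 − MPS = 1 − 0.21 = 0.79.
Spending multiplier = 1/(1 − c(1−t) + m) = 1/(1 − 0.79×0.63 + 0.31) = 1/0.8123 ≈ 1.231.
Need ΔY = −$154 billion, so ΔG = ΔY/k = (−$154 billion) × 0.8123 ≈ −$125.1 billion.
The government should cut government purchases by $125.1 billion.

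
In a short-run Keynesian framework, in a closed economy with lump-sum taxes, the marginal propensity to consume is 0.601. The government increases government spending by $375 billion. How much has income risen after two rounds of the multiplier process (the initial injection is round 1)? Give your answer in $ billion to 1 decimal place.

$600.4 billion

Round 1 adds ΔG = $375 billion; each later round is MPC = 0.601 times the previous.
After 2 rounds: 375 + 225.375 = ΔG·(1 − c^2)/(1 − c) = 375 × (1 − 0.361201)/0.399 ≈ $600.4 billion.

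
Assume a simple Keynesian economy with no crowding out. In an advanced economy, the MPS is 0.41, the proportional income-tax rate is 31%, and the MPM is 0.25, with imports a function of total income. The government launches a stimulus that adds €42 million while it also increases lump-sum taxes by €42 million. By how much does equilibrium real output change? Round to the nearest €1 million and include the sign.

MPC = 1 − MPS = 1 − 0.41 = 0.59.
Expenditure multiplier = 1/(1 − c(1−t) + m) = 1/(1 − 0.59×0.69 + 0.25) = 1/0.8429 ≈ 1.186.
ΔG contributes k·ΔG = (+€42 million) / 0.8429 ≈ +€49.8 million.
ΔT of +€42 million changes first-round spending by −c·ΔT = −€24.78 million, contributing k·(−c·ΔT) = (−€24.78 million) / 0.8429 ≈ −€29.4 million.
Net ΔY = k(ΔG − c·ΔT) = (+€17.22 million) / 0.8429 ≈ +€20 million.

+€20 million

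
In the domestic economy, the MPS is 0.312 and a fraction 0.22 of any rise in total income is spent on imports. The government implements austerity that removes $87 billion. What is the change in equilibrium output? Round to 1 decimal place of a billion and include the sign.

−$163.5 billion

MPC = 1 − MPS = 1 − 0.312 = 0.688.
Expenditure multiplier = 1/(1 − c + m) = 1/(1 − 0.688 + 0.22) = 1/0.532 ≈ 1.88.
ΔY = k × ΔG = (−$87 billion) / 0.532 ≈ −$163.5 billion.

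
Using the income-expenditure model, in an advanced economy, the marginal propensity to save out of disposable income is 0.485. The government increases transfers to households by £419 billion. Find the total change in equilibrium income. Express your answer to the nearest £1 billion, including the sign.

+£445 billion

MPC = 1 − MPS = 1 − 0.485 = 0.515.
The transfer change shifts disposable income by +£419 billion, so first-round consumption changes by c·ΔTR = 0.515 × (+£419 billion) = +£215.785 billion.
Expenditure multiplier = 1/(1 − MPC) = 1/(1 − 0.515) = 1/0.485 ≈ 2.062.
The transfer multiplier is c × k ≈ 1.062, so ΔY = k × (c·ΔTR) = (+£215.785 billion) / 0.485 ≈ +£445 billion.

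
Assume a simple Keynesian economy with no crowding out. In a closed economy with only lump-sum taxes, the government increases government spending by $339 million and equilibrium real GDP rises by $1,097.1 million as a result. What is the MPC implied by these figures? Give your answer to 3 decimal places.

Implied spending multiplier k = ΔY/ΔG = 1,097.1/339 ≈ 3.2363.
Since k = 1/(1 − MPC), MPC = 1 − 1/k = 1 − ΔG/ΔY = 1 − 339/1,097.1 ≈ 0.691.

0.691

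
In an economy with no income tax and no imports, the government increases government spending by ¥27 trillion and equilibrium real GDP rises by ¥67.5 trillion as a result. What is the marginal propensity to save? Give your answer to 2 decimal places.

Implied spending multiplier k = ΔY/ΔG = 67.5/27 = 2.5.
Since k = 1/(1 − MPC), MPC = 1 − 1/k = 1 − ΔG/ΔY = 1 − 27/67.5 = 0.60.
MPS = 1 − MPC = 0.40.

0.40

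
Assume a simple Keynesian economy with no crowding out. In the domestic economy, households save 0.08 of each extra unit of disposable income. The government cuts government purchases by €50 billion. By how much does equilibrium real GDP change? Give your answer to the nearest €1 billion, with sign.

MPC = 1 − MPS = 1 − 0.08 = 0.92.
Spending multiplier = 1/(1 − MPC) = 1/(1 − 0.92) = 1/0.08 = 12.5.
ΔY = k × ΔG = (−€50 billion) / 0.08 = −€625 billion.

−€625 billion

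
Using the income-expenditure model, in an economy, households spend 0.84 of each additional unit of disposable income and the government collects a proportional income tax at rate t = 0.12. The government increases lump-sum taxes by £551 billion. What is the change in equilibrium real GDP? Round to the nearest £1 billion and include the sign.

−£1,775 billion

A lump-sum tax change of +£551 billion shifts disposable income by −£551 billion; first-round consumption changes by −c × ΔT = −0.84 × (+£551 billion) = −£462.84 billion.
Expenditure multiplier = 1/(1 − c(1−t)) = 1/(1 − 0.84×0.88) = 1/0.2608 ≈ 3.834.
The tax multiplier is −c × k ≈ −3.221, so ΔY = k × (−c·ΔT) = (−£462.84 billion) / 0.2608 ≈ −£1,775 billion.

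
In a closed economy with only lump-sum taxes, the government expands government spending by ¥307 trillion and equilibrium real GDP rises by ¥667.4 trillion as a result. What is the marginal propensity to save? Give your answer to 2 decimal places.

Implied spending multiplier k = ΔY/ΔG = 667.4/307 ≈ 2.1739.
Since k = 1/(1 − MPC), MPC = 1 − 1/k = 1 − ΔG/ΔY = 1 − 307/667.4 ≈ 0.54.
MPS = 1 − MPC = 0.46.

0.46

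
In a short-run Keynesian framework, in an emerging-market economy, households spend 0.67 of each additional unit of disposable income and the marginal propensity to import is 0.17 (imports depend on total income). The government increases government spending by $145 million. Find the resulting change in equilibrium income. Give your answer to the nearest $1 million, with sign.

Expenditure multiplier = 1/(1 − c + m) = 1/(1 − 0.67 + 0.17) = 1/0.5 = 2.
ΔY = k × ΔG = (+$145 million) / 0.5 = +$290 million.

+$290 million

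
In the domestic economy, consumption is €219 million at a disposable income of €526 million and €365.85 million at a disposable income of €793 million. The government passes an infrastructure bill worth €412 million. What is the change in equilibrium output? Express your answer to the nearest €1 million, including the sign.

MPC = ΔC/ΔYd = (365.85 − 219)/(793 − 526) = 146.85/267 = 0.55.
Spending multiplier = 1/(1 − MPC) = 1/(1 − 0.55) = 1/0.45 ≈ 2.222.
ΔY = k × ΔG = (+€412 million) / 0.45 ≈ +€916 million.

+€916 million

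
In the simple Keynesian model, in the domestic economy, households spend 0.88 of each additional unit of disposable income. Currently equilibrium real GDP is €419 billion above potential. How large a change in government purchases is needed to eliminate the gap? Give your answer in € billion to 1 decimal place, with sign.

Spending multiplier = 1/(1 − MPC) = 1/(1 − 0.88) = 1/0.12 ≈ 8.333.
Need ΔY = −€419 billion, so ΔG = ΔY/k = (−€419 billion) × 0.12 ≈ −€50.3 billion.
The government should cut government purchases by €50.3 billion.

−€50.3 billion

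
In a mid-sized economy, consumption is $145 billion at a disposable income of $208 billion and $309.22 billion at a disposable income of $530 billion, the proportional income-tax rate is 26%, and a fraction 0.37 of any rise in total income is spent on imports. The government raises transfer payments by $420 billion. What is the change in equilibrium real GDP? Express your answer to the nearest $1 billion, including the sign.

+$216 billion

MPC = ΔC/ΔYd = (309.22 − 145)/(530 − 208) = 164.22/322 = 0.51.
The transfer change shifts disposable income by +$420 billion, so first-round consumption changes by c·ΔTR = 0.51 × (+$420 billion) = +$214.2 billion.
Expenditure multiplier = 1/(1 − c(1−t) + m) = 1/(1 − 0.51×0.74 + 0.37) = 1/0.9926 ≈ 1.007.
The transfer multiplier is c × k ≈ 0.514, so ΔY = k × (c·ΔTR) = (+$214.2 billion) / 0.9926 ≈ +$216 billion.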